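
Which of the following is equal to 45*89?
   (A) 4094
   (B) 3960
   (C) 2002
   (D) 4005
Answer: D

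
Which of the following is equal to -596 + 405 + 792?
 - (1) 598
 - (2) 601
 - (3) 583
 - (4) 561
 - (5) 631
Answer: 2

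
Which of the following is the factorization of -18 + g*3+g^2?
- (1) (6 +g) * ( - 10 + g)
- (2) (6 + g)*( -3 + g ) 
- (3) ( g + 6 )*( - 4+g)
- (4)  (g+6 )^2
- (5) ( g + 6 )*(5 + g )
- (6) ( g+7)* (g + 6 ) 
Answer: 2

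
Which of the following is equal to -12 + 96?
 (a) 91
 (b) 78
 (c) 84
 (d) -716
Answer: c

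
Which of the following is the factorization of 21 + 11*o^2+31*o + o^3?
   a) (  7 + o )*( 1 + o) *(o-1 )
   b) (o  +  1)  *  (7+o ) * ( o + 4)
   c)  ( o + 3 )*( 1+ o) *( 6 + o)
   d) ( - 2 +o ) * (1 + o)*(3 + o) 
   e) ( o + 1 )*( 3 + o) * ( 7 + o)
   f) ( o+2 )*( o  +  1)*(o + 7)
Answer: e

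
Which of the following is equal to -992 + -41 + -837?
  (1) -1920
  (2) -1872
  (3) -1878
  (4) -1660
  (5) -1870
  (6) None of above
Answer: 5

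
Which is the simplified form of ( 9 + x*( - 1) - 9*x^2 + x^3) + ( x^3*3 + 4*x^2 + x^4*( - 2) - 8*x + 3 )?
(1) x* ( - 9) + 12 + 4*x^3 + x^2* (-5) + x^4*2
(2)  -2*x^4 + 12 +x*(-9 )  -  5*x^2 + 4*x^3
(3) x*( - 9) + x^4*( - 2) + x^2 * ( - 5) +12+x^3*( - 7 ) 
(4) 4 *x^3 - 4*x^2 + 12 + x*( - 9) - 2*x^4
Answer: 2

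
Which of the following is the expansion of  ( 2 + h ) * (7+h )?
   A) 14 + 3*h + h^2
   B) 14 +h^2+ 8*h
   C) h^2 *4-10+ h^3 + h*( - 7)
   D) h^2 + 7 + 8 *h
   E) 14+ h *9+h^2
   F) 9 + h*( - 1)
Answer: E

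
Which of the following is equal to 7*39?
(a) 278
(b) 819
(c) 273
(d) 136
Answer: c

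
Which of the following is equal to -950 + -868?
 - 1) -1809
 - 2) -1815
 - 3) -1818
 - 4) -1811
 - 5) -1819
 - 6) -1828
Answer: 3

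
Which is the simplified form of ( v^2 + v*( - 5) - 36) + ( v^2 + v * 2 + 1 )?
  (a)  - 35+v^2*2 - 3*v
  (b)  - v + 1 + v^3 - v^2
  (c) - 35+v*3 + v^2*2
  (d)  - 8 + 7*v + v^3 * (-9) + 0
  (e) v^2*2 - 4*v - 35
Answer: a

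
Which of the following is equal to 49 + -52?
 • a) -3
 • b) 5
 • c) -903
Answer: a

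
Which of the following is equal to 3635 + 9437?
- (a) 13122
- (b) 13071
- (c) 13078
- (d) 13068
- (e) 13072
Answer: e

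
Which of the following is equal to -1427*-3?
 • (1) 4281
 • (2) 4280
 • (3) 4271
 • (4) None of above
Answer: 1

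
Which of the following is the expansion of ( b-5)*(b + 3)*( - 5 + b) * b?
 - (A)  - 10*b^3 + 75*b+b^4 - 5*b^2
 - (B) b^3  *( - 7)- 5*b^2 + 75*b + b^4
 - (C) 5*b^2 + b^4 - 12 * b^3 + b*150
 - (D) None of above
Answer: B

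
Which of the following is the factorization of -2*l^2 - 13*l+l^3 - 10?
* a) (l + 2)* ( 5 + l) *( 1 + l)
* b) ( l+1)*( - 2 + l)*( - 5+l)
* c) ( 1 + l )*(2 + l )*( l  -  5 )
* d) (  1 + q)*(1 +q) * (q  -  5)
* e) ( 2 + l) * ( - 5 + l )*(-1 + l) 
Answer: c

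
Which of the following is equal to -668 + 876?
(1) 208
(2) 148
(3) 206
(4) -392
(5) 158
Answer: 1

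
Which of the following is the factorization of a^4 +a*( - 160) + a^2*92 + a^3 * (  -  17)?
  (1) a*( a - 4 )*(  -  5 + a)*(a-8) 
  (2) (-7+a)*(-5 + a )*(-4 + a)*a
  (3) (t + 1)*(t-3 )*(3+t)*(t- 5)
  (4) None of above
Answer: 1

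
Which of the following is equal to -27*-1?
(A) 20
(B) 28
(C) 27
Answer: C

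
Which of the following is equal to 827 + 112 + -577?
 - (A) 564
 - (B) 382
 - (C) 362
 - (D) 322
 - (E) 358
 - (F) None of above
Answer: C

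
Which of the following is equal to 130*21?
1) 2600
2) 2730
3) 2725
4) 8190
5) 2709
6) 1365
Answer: 2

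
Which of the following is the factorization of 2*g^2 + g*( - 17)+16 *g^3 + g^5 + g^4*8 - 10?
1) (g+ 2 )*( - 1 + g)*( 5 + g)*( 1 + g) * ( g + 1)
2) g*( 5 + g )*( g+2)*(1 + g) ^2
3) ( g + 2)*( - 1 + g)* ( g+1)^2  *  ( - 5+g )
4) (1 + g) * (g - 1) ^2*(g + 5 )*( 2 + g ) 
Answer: 1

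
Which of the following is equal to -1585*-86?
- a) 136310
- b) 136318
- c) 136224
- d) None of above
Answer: a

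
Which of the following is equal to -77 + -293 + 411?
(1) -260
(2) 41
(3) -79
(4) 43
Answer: 2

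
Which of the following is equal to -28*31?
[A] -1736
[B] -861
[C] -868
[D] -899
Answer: C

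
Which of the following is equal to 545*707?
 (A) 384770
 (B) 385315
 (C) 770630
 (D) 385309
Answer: B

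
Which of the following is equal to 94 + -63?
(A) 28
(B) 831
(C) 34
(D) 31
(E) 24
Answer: D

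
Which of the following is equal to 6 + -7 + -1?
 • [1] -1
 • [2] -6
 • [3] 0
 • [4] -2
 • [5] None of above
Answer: 4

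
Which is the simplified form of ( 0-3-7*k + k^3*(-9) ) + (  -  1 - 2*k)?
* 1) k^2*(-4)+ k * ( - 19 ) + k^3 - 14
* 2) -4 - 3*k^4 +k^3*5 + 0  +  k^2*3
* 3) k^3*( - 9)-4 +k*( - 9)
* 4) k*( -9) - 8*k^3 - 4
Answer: 3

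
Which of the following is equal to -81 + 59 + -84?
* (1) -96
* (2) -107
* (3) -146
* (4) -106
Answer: 4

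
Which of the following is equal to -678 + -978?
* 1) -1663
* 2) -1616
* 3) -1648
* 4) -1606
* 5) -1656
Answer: 5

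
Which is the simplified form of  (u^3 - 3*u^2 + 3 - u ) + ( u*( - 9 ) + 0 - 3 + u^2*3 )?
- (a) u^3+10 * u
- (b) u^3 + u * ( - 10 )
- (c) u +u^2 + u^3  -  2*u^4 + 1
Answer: b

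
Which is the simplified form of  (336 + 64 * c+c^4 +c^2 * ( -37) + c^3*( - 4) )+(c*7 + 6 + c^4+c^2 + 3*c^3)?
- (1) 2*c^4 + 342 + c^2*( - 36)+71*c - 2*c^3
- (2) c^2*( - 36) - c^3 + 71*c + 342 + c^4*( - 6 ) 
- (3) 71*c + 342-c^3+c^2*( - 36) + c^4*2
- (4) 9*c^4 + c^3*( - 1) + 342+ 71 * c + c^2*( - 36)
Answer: 3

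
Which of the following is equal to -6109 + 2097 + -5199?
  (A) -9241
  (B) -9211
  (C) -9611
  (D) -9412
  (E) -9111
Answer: B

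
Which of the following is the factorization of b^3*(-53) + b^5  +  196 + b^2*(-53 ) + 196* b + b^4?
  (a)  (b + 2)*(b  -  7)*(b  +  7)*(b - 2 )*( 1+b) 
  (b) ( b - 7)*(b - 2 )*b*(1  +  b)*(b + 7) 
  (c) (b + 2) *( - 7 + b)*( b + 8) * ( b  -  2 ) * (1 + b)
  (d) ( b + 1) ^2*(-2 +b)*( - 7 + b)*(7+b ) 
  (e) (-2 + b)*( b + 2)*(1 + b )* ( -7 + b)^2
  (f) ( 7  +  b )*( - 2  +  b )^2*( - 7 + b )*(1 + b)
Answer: a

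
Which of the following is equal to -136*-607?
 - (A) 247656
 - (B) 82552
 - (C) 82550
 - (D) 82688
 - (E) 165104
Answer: B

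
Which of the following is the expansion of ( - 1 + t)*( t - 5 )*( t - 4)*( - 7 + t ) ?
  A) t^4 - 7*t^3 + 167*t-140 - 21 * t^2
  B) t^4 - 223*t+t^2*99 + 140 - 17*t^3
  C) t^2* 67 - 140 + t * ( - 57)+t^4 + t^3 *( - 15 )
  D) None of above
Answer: B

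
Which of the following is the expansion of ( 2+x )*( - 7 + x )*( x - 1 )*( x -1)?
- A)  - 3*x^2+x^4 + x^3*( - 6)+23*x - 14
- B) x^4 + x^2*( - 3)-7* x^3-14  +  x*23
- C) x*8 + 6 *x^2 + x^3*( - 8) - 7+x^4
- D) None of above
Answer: B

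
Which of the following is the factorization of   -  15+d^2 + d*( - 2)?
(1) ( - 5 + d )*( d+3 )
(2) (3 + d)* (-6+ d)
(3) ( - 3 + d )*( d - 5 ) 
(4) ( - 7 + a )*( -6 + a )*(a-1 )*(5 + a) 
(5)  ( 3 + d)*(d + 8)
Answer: 1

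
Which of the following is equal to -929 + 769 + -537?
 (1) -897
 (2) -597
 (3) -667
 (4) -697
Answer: 4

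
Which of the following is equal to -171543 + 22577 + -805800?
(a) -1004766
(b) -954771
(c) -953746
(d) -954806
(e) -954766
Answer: e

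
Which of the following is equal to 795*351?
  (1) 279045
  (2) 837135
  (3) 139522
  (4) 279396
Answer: 1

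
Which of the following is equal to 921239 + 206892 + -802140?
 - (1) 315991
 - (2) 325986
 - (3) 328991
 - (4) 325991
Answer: 4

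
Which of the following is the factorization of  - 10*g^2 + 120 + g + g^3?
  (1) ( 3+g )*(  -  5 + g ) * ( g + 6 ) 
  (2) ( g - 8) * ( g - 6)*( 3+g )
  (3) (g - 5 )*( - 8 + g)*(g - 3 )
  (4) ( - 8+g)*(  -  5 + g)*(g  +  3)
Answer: 4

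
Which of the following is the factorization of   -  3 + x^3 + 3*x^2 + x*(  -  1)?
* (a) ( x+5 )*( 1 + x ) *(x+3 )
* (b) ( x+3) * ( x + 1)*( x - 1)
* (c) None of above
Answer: b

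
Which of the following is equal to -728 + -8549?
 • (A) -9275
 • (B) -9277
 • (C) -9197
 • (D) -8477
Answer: B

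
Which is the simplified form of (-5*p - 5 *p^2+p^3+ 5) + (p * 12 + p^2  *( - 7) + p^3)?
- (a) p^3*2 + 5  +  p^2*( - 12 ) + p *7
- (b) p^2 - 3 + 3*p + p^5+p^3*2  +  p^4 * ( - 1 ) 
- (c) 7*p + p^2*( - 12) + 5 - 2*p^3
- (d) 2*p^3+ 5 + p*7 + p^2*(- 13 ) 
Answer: a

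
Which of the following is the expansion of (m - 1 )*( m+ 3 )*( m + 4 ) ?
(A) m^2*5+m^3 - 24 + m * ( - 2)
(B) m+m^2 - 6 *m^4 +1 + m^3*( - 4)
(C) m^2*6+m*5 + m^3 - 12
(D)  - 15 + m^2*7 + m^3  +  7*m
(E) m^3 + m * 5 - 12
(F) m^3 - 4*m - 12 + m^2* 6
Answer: C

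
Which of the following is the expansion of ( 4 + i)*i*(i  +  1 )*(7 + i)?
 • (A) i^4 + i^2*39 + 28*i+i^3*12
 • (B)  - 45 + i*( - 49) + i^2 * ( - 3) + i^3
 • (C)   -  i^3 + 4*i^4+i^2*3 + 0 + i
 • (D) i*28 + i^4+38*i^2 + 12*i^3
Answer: A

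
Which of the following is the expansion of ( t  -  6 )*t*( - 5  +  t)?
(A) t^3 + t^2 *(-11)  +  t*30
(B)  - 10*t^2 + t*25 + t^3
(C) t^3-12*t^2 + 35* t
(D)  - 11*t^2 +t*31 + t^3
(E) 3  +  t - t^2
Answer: A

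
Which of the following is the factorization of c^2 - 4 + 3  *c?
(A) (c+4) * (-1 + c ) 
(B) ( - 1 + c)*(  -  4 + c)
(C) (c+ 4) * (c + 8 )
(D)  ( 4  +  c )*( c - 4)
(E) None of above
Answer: A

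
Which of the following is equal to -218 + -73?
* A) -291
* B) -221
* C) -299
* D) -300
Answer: A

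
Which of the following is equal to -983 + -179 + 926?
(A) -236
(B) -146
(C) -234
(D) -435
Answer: A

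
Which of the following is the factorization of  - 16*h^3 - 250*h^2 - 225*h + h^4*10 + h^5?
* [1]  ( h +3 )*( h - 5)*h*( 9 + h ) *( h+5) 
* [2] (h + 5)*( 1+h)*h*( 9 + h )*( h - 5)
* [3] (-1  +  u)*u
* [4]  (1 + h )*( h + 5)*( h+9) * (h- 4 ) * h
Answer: 2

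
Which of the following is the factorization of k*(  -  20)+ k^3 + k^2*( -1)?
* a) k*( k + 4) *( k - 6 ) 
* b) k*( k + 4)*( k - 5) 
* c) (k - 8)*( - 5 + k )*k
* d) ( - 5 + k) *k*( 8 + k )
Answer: b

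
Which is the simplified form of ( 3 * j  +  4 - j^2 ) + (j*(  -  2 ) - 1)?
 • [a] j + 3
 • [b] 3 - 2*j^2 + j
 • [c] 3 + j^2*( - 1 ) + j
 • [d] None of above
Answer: c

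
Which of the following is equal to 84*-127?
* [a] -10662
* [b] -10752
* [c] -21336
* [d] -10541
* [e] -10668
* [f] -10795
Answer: e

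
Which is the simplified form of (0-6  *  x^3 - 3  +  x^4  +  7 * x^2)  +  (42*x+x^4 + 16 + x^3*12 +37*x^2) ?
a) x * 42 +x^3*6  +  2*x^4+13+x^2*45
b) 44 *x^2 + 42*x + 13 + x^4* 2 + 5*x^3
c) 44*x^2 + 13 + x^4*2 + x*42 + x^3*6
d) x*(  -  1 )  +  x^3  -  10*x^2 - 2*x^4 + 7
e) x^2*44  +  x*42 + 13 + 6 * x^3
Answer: c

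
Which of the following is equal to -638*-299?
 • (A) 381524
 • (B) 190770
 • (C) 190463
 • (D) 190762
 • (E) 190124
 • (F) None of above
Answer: D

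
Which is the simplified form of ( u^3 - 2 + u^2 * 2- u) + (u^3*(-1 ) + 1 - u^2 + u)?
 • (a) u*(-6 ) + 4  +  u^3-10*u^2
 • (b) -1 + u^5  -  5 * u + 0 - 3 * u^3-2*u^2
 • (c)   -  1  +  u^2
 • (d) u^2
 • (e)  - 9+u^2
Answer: c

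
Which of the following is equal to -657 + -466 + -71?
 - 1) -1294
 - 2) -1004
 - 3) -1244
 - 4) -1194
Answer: 4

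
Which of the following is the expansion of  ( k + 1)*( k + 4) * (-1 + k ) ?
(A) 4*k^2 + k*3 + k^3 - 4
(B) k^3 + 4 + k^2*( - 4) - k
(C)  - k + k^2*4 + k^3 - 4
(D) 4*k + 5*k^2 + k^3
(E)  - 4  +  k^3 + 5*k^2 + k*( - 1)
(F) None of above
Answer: C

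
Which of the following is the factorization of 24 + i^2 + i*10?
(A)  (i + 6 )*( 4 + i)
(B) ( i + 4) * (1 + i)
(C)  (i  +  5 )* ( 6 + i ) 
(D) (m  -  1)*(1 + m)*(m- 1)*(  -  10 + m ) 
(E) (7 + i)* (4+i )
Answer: A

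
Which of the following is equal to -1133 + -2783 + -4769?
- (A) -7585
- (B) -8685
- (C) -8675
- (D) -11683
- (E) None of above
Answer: B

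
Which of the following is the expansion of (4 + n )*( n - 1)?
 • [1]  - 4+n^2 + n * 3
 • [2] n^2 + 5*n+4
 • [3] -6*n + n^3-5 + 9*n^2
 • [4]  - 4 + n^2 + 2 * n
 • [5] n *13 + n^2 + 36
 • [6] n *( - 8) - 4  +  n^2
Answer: 1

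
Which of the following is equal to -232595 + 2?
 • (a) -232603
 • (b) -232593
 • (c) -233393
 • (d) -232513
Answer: b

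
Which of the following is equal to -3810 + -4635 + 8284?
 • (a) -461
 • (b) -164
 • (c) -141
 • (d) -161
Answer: d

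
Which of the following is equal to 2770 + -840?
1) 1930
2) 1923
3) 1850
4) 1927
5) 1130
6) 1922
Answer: 1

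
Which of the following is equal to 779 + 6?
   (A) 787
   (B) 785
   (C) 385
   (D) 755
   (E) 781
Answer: B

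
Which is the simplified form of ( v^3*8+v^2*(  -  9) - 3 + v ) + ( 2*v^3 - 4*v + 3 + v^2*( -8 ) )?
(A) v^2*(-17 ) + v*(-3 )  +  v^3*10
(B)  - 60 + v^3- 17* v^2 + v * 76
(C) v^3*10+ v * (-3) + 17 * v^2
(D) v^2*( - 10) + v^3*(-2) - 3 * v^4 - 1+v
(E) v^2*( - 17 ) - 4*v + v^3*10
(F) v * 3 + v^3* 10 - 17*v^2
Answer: A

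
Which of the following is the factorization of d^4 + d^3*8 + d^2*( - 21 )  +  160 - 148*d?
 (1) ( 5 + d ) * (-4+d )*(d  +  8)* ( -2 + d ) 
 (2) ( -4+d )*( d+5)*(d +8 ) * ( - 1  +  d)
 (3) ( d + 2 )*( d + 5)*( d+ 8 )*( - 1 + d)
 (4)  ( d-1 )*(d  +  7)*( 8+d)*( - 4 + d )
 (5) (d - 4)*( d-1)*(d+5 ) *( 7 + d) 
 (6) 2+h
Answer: 2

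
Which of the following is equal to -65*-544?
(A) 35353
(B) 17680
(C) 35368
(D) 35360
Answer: D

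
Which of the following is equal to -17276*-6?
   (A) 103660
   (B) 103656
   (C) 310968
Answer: B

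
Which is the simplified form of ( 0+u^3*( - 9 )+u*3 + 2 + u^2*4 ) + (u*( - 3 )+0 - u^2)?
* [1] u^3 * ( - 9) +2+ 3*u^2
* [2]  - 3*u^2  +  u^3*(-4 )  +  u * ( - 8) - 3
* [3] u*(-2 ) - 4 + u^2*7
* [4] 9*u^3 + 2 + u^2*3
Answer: 1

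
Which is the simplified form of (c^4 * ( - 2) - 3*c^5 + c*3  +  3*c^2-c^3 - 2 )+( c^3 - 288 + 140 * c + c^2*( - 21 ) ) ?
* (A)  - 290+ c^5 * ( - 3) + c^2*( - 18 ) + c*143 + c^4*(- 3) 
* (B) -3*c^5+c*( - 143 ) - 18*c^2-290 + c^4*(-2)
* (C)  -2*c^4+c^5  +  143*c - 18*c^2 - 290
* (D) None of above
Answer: D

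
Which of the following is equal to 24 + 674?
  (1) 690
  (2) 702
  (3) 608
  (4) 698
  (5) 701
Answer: 4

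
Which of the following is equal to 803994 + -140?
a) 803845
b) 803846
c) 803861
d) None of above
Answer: d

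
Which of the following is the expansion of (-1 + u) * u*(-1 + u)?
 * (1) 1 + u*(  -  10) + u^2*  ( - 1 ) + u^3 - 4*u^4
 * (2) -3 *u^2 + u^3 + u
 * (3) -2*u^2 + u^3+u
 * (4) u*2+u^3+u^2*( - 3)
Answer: 3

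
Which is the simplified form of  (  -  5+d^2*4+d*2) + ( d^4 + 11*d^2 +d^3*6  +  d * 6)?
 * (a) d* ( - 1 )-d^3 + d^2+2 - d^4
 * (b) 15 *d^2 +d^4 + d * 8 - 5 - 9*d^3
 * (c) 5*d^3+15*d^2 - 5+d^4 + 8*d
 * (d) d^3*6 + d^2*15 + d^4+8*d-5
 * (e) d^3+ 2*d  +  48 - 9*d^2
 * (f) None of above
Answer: d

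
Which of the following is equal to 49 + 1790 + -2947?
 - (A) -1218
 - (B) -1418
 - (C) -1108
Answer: C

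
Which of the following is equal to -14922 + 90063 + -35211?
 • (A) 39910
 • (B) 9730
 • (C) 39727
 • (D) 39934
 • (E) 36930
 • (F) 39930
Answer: F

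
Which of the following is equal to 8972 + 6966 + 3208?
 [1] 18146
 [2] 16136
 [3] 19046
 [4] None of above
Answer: 4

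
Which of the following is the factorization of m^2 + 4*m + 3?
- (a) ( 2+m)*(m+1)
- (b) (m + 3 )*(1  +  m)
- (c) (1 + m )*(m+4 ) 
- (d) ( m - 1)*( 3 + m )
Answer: b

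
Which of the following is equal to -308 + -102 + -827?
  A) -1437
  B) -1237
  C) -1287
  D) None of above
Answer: B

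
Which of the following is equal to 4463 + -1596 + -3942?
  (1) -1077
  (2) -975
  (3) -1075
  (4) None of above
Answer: 3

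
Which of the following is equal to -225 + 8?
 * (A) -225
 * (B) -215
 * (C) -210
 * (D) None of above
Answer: D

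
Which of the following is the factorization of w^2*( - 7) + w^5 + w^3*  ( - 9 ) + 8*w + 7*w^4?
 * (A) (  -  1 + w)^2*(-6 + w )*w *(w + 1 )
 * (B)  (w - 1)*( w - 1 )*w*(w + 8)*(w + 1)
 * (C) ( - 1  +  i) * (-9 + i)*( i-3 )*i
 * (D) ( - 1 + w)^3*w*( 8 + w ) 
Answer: B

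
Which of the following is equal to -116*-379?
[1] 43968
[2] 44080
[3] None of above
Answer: 3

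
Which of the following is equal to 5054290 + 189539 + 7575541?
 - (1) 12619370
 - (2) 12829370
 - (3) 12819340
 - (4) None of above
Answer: 4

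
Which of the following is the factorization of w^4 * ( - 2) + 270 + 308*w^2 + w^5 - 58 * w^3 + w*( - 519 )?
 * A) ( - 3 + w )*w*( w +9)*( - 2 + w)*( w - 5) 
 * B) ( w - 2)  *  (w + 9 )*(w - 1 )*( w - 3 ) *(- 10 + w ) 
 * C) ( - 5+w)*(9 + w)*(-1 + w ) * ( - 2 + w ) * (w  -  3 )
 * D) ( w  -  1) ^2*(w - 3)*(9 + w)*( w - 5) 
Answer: C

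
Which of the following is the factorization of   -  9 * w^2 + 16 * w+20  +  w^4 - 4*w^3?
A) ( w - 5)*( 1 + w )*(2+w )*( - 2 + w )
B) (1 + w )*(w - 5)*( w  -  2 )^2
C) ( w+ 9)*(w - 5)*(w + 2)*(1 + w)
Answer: A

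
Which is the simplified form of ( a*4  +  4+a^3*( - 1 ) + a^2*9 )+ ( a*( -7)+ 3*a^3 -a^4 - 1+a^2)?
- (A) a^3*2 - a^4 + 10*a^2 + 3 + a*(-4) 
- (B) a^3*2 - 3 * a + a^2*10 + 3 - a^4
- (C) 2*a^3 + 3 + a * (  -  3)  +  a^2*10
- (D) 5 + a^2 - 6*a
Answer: B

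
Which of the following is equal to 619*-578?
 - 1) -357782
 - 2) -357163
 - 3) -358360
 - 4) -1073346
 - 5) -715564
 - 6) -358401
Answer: 1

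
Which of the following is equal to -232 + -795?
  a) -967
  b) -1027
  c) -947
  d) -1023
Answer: b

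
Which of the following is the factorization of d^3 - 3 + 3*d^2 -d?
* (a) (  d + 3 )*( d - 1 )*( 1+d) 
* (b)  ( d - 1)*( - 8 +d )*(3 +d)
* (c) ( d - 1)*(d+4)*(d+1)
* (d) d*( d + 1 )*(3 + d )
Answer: a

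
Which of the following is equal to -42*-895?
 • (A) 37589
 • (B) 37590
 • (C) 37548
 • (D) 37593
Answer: B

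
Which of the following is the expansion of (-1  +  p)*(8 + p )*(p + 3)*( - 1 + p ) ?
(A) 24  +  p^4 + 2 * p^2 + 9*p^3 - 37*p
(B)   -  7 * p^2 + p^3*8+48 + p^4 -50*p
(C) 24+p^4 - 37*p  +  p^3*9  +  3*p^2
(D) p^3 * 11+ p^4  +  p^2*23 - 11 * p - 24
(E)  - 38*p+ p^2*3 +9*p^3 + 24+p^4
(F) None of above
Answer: C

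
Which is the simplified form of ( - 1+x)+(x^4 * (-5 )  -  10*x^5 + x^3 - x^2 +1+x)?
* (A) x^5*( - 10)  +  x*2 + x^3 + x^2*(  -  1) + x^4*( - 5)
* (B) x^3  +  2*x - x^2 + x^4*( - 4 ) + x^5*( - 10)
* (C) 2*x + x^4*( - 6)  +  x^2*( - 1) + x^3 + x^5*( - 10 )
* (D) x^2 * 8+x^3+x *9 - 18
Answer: A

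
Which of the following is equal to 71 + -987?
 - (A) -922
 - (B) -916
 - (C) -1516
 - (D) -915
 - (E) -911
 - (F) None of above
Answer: B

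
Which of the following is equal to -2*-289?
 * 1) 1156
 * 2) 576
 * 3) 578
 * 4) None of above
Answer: 3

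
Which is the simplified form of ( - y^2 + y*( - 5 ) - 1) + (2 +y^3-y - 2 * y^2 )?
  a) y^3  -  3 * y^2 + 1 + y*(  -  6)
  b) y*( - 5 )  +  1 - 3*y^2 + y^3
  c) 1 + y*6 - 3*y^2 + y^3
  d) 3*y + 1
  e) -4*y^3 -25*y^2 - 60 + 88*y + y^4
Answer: a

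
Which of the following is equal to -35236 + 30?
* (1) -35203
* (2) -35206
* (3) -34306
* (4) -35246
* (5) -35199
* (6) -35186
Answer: 2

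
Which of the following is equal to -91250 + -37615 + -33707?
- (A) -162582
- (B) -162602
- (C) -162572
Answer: C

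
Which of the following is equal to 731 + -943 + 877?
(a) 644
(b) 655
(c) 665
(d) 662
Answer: c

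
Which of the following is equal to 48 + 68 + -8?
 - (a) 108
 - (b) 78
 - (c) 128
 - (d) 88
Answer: a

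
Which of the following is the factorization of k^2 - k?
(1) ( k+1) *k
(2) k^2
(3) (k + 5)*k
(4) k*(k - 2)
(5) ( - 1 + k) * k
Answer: 5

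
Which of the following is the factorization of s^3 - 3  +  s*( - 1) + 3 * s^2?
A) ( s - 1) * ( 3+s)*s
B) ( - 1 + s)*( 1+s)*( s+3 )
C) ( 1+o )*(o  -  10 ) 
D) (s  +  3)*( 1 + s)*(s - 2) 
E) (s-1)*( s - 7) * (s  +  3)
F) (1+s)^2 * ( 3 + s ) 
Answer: B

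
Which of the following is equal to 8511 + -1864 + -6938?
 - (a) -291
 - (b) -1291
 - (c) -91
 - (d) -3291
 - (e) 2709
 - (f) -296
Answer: a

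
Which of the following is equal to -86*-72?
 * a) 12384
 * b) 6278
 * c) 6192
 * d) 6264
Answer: c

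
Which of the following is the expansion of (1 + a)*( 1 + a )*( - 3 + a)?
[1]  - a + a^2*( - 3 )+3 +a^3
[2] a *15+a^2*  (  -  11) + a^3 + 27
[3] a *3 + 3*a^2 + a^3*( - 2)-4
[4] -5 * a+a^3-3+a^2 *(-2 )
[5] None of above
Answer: 5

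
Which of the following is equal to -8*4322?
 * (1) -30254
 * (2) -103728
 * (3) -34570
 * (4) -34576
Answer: 4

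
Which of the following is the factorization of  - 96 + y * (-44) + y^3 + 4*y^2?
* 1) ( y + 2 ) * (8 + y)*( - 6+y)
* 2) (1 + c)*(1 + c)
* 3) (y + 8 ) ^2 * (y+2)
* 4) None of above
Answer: 1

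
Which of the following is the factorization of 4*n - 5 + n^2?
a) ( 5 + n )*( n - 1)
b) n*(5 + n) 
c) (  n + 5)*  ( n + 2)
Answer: a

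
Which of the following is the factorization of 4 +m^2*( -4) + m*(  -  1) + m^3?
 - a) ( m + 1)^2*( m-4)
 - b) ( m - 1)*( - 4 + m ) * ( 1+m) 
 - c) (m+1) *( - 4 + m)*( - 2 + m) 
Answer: b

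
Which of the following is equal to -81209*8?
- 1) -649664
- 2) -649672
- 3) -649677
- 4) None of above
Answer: 2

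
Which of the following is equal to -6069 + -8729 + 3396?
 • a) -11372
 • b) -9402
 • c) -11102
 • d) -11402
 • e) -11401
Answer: d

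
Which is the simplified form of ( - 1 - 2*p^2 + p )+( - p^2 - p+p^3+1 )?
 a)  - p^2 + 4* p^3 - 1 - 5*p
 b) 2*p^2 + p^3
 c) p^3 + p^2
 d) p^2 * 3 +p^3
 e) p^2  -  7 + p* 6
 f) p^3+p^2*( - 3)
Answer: f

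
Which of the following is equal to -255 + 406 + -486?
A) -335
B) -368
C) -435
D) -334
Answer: A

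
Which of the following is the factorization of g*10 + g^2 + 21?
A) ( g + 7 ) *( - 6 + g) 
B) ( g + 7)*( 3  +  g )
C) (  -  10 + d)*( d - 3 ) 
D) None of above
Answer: B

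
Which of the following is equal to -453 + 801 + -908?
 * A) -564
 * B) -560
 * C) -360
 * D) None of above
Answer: B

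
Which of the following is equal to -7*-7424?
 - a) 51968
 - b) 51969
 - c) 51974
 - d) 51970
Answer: a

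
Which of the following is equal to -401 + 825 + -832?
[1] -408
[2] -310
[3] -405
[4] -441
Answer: 1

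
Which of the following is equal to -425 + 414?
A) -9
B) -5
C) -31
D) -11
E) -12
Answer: D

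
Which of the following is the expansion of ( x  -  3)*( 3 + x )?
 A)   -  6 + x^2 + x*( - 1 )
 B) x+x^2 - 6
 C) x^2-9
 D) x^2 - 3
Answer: C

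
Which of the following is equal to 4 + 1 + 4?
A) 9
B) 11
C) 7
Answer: A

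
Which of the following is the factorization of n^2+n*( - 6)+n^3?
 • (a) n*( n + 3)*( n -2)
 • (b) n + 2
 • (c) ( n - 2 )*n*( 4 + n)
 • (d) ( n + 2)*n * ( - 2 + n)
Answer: a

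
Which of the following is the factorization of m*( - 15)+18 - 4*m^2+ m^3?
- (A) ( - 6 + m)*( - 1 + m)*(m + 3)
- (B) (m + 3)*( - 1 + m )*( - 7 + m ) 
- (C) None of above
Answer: A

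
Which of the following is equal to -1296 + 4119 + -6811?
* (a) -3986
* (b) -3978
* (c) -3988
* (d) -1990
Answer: c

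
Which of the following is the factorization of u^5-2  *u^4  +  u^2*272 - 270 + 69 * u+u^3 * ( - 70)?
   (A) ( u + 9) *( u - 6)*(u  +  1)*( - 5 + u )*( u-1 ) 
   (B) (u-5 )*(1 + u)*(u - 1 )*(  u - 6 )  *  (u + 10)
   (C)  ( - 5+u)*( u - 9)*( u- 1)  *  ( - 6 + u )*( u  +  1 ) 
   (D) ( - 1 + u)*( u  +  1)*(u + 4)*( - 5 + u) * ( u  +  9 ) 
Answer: A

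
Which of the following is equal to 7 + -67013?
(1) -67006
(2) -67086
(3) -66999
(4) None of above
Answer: 1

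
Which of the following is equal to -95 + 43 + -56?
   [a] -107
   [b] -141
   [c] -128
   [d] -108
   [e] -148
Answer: d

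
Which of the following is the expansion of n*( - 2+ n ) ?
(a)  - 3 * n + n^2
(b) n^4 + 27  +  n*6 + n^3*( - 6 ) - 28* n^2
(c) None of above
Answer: c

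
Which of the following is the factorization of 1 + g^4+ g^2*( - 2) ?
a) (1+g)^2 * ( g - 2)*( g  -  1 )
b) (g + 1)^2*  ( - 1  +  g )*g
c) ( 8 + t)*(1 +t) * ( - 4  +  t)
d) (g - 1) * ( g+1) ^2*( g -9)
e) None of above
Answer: e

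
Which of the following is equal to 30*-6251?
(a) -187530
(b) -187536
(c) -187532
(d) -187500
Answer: a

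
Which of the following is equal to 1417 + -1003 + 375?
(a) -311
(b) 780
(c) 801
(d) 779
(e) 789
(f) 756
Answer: e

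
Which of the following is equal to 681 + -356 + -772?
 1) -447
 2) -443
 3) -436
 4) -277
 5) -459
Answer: 1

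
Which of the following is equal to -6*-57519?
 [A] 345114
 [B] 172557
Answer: A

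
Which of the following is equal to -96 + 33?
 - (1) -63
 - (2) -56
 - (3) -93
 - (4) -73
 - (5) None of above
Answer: 1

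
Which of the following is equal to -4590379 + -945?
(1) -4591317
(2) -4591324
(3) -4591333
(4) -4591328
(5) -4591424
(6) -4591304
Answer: 2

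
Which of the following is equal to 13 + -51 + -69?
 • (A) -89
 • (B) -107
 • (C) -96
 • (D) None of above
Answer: B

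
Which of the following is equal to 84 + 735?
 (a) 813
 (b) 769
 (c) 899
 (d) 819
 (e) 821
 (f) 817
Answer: d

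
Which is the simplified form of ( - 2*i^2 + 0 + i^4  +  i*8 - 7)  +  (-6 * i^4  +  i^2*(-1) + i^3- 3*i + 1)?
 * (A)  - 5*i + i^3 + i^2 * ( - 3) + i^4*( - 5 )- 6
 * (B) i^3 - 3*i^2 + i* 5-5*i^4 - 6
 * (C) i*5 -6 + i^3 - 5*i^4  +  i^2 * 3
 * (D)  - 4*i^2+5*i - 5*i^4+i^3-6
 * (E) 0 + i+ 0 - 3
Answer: B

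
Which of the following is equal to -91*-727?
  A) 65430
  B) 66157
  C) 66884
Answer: B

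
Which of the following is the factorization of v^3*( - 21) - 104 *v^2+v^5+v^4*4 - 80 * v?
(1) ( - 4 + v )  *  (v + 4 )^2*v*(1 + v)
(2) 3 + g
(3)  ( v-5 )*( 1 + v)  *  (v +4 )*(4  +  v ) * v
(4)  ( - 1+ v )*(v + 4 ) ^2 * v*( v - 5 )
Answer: 3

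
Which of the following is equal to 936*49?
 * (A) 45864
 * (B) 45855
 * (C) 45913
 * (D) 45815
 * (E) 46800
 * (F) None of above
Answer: A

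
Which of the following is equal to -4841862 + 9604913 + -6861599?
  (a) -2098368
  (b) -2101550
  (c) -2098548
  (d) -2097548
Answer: c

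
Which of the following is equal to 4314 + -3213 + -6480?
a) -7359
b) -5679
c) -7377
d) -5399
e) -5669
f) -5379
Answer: f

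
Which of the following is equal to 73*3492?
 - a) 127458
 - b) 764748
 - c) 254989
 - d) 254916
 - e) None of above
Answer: d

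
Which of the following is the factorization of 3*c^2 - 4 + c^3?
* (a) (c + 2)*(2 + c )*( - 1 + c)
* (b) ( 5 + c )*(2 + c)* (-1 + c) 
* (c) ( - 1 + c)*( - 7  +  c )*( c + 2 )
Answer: a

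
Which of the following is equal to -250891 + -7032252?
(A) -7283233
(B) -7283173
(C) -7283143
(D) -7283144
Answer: C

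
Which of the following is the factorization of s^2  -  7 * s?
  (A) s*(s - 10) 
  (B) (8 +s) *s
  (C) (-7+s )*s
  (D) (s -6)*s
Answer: C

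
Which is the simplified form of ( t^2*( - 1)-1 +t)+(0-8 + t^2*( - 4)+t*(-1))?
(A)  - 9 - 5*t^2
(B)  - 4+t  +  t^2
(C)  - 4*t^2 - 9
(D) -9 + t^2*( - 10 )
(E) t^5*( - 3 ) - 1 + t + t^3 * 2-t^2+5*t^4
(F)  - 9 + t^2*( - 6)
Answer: A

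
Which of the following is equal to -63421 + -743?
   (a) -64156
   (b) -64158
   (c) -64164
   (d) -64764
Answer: c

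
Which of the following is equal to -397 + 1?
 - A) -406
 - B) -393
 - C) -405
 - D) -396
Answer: D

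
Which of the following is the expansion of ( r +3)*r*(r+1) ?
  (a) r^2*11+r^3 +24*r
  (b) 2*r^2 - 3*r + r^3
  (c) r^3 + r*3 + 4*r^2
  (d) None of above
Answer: c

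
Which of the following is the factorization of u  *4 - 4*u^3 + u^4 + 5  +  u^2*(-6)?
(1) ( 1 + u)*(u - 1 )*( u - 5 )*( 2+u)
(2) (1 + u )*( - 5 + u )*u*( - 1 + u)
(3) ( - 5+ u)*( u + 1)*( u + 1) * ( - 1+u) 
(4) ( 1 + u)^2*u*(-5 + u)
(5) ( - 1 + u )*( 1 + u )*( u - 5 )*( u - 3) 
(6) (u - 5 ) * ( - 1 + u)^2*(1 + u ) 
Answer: 3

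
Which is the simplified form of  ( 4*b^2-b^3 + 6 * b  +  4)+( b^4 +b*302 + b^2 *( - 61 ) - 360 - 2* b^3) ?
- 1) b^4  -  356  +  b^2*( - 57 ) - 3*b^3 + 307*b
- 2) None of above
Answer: 2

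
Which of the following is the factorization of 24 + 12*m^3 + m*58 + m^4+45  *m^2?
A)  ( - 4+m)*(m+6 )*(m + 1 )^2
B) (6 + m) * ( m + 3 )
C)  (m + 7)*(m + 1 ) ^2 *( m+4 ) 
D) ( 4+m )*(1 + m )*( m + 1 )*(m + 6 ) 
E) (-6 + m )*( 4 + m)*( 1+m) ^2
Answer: D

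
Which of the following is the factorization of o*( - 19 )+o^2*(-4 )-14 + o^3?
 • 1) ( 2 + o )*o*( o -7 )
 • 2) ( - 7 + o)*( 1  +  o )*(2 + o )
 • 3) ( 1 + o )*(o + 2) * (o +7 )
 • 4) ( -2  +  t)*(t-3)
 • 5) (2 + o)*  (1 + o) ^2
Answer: 2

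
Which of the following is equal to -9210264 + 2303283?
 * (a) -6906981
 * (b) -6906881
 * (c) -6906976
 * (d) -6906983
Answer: a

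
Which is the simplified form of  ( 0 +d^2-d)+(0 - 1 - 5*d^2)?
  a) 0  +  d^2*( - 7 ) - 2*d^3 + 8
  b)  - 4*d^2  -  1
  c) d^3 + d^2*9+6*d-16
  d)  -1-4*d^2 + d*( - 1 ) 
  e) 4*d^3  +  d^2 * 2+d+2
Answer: d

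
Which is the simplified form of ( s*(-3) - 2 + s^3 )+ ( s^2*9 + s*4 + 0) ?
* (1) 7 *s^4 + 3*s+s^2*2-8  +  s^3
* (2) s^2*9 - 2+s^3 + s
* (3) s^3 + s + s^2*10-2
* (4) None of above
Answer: 2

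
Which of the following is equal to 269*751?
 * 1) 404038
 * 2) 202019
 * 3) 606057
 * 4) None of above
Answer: 2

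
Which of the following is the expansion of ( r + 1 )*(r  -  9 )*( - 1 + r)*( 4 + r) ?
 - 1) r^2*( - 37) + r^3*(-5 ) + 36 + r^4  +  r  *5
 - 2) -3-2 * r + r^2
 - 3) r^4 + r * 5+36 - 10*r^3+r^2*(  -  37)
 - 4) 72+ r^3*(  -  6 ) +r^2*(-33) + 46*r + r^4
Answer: 1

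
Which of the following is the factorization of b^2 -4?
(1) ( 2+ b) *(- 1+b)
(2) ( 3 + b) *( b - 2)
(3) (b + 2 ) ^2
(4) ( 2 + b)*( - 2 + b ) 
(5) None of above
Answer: 4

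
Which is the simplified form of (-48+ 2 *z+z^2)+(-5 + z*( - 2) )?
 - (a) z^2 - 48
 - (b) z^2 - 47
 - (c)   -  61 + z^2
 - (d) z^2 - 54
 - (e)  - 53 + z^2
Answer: e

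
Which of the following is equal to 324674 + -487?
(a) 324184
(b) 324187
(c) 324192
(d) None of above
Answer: b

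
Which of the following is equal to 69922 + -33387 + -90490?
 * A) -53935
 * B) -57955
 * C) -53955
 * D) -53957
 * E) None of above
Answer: C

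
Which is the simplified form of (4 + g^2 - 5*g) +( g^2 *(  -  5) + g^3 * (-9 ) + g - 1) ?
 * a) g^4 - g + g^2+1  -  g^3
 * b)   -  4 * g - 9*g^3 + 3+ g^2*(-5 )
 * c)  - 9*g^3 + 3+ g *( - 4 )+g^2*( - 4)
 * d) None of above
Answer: c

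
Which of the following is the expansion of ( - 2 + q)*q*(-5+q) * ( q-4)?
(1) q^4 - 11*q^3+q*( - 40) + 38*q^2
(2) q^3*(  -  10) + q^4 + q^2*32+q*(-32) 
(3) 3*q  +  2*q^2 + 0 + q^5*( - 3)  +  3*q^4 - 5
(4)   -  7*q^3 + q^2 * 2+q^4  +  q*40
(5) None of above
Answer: 1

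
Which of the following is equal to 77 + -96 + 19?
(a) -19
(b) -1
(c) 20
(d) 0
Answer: d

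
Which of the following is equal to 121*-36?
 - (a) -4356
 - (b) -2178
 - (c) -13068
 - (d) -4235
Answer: a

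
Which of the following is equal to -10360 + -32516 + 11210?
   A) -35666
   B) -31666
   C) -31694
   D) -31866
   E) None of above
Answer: B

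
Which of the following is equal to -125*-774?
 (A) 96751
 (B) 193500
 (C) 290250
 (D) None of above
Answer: D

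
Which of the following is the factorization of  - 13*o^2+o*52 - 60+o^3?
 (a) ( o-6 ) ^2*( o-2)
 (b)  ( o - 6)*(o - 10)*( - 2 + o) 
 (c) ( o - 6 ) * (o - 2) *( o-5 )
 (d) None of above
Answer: c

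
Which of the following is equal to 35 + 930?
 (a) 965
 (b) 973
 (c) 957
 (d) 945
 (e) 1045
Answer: a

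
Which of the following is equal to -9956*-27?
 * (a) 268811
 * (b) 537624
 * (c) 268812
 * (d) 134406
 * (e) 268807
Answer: c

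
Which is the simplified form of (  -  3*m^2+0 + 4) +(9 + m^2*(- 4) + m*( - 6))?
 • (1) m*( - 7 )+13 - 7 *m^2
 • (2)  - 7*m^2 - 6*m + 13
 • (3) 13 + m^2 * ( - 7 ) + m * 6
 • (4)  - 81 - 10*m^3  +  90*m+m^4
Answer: 2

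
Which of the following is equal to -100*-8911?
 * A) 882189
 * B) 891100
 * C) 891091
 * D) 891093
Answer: B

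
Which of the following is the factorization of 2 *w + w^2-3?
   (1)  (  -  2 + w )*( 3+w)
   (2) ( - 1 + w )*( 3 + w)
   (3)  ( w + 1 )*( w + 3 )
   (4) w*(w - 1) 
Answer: 2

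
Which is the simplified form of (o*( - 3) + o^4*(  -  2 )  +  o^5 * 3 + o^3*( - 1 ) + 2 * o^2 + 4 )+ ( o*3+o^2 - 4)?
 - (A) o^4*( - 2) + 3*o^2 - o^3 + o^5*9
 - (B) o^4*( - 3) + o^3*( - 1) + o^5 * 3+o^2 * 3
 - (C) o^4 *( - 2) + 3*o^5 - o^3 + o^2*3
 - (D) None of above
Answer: C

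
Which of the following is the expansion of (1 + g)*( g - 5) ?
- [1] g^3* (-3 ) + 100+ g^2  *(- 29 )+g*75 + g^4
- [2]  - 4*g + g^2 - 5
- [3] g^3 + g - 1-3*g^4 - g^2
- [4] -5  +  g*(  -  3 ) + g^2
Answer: 2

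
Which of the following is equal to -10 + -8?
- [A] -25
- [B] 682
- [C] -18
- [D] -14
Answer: C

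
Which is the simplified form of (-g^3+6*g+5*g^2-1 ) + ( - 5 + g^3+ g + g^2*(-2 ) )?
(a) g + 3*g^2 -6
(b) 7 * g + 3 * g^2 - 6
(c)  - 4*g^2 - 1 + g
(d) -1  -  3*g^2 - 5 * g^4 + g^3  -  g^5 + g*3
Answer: b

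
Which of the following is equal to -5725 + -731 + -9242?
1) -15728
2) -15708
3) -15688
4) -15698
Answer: 4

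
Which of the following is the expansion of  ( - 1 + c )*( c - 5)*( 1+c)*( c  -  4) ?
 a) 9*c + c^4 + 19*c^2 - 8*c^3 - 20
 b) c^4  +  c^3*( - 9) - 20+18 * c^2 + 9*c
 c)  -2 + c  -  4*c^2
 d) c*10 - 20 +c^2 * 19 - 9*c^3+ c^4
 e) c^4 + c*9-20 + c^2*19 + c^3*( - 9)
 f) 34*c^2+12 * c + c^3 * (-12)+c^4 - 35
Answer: e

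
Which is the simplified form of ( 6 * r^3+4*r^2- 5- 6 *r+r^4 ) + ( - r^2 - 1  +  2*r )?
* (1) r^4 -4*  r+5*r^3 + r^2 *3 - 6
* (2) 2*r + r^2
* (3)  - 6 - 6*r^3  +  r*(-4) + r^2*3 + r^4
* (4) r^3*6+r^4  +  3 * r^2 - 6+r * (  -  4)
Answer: 4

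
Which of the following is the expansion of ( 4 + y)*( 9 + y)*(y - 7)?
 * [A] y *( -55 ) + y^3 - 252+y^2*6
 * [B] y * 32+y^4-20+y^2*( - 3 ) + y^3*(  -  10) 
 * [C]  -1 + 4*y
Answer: A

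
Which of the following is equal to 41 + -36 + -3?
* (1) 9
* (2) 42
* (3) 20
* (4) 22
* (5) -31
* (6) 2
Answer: 6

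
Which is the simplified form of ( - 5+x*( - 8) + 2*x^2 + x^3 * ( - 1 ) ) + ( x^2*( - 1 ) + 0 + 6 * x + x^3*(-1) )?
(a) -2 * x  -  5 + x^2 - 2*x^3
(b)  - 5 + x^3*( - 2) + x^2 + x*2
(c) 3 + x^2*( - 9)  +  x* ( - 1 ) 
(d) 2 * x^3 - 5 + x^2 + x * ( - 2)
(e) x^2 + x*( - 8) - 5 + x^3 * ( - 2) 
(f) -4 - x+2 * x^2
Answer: a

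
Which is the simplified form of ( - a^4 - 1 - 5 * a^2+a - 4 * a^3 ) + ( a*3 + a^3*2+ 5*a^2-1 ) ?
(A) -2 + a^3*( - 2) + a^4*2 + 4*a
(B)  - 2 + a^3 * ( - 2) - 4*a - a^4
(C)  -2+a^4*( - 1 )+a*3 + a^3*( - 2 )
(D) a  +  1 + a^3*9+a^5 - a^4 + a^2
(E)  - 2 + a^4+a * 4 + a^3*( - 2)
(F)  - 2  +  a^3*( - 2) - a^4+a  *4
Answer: F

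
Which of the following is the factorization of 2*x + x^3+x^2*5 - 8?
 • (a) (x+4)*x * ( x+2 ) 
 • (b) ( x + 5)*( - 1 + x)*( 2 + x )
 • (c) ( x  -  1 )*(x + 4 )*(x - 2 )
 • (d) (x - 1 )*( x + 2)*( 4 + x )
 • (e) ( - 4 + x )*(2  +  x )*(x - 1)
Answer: d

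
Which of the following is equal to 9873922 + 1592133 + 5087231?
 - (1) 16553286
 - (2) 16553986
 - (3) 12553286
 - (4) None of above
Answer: 1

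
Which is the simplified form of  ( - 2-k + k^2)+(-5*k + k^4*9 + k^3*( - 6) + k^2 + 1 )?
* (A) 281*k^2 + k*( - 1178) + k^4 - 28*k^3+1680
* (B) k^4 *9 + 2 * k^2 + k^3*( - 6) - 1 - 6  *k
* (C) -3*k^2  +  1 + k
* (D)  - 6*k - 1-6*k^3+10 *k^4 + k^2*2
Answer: B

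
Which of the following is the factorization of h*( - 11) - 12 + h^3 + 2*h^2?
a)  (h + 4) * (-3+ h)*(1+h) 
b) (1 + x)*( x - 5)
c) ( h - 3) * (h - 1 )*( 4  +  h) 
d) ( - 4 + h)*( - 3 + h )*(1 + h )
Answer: a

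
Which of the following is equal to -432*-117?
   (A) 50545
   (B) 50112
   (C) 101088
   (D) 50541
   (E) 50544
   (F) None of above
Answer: E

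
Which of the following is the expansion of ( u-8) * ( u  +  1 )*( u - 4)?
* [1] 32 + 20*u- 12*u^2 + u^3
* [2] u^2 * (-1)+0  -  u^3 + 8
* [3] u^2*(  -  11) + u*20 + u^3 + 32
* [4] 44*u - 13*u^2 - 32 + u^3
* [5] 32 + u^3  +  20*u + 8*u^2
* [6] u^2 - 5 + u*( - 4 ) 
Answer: 3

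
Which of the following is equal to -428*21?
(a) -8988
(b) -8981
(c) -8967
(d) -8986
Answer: a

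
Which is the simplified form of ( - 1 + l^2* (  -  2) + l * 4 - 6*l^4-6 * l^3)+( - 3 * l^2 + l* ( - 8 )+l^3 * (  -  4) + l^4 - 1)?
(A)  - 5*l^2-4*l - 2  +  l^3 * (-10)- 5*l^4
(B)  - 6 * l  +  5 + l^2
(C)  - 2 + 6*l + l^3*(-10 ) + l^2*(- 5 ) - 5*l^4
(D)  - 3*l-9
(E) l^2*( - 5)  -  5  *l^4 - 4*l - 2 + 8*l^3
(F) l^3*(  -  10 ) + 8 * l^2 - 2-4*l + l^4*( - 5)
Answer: A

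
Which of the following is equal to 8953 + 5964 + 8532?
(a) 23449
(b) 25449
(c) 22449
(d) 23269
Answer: a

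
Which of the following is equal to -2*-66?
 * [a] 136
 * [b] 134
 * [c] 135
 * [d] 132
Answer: d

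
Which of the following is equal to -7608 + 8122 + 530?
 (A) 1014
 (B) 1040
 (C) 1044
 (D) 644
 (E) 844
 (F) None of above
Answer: C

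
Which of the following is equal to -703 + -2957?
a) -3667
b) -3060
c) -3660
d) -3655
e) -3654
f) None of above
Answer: c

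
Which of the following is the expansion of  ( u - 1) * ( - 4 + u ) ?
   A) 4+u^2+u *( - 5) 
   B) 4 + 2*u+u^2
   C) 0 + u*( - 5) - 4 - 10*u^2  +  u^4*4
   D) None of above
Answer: A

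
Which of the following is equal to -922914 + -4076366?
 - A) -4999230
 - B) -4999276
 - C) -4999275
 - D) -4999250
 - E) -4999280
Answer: E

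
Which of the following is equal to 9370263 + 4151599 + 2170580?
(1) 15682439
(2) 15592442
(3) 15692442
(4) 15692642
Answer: 3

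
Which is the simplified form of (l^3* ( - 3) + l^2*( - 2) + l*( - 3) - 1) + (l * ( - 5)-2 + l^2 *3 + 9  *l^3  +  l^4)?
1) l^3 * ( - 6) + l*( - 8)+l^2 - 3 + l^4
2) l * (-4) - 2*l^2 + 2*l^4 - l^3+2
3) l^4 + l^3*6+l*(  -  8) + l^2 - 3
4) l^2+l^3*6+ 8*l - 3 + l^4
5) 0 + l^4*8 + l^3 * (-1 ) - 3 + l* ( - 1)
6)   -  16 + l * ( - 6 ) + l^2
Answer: 3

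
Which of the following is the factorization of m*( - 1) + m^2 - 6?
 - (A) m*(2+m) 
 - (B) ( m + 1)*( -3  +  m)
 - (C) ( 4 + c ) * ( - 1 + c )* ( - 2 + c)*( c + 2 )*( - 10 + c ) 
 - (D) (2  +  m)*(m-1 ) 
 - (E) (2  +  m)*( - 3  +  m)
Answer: E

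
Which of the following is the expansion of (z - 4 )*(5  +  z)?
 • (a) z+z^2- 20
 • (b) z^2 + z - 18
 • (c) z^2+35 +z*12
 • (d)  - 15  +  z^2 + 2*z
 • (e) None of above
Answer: a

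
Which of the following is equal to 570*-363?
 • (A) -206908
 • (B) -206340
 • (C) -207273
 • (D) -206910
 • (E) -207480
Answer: D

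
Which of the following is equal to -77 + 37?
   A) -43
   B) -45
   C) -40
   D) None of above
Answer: C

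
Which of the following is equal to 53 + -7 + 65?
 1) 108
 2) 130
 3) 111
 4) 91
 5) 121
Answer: 3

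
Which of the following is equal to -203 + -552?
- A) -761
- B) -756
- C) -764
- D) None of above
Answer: D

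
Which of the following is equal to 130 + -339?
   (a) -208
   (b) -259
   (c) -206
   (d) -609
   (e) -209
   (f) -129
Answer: e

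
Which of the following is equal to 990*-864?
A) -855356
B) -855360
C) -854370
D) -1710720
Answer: B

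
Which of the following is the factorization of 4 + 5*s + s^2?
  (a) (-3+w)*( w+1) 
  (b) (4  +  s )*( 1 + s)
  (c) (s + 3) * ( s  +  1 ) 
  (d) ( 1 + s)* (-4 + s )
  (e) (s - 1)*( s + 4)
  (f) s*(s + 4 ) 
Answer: b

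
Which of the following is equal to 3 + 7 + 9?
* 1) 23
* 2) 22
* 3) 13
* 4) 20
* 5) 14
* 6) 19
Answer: 6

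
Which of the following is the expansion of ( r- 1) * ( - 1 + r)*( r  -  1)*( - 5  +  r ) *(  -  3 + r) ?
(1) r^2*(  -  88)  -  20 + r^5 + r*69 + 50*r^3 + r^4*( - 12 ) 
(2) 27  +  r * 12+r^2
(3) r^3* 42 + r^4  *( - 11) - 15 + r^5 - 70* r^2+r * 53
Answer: 3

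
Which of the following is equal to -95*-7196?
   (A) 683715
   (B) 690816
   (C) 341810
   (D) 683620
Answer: D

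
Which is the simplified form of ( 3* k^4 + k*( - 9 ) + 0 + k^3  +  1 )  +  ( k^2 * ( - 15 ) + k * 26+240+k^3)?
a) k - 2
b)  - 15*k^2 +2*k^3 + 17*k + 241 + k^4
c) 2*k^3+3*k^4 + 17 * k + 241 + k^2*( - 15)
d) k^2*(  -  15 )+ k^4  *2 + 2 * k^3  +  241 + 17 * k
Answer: c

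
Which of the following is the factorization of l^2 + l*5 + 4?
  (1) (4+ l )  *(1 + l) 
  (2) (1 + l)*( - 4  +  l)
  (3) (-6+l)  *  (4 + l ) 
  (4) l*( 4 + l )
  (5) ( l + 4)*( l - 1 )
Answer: 1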